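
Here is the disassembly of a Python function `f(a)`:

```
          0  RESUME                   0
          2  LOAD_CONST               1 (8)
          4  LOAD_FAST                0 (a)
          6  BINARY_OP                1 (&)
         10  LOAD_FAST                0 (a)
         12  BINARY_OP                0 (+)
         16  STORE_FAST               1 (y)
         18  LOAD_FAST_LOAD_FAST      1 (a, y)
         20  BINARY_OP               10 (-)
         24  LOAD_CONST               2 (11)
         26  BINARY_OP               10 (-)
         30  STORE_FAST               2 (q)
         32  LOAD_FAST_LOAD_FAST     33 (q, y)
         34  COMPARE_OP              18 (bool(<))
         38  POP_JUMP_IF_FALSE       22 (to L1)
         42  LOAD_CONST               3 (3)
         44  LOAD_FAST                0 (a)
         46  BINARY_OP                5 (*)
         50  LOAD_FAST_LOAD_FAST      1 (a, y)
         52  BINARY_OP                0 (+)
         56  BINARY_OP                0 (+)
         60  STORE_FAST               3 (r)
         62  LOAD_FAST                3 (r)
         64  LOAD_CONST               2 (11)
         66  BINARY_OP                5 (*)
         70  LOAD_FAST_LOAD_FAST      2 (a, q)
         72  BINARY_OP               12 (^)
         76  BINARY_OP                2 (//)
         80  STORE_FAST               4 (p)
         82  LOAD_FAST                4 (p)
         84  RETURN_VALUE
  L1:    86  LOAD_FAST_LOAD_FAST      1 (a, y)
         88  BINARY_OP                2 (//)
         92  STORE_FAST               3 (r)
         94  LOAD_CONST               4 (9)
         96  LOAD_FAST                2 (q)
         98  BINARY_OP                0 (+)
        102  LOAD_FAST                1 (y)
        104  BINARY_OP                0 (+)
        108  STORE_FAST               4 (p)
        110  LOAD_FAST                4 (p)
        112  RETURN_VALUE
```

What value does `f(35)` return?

LOAD_CONST → push 8. Stack: [8]
LOAD_FAST a → push 35. Stack: [8, 35]
BINARY_OP & → 8 & 35 = 0. Stack: [0]
LOAD_FAST a → push 35. Stack: [0, 35]
BINARY_OP + → 0 + 35 = 35. Stack: [35]
STORE_FAST y → y=35. Stack: []
LOAD_FAST_LOAD_FAST a,y → push 35,35. Stack: [35, 35]
BINARY_OP - → 35 - 35 = 0. Stack: [0]
LOAD_CONST → push 11. Stack: [0, 11]
BINARY_OP - → 0 - 11 = -11. Stack: [-11]
STORE_FAST q → q=-11. Stack: []
LOAD_FAST_LOAD_FAST q,y → push -11,35. Stack: [-11, 35]
COMPARE_OP bool(<) → -11 vs 35 = True. Stack: [True]
POP_JUMP_IF_FALSE → pop True; no jump. Stack: []
LOAD_CONST → push 3. Stack: [3]
LOAD_FAST a → push 35. Stack: [3, 35]
BINARY_OP * → 3 * 35 = 105. Stack: [105]
LOAD_FAST_LOAD_FAST a,y → push 35,35. Stack: [105, 35, 35]
BINARY_OP + → 35 + 35 = 70. Stack: [105, 70]
BINARY_OP + → 105 + 70 = 175. Stack: [175]
STORE_FAST r → r=175. Stack: []
LOAD_FAST r → push 175. Stack: [175]
LOAD_CONST → push 11. Stack: [175, 11]
BINARY_OP * → 175 * 11 = 1925. Stack: [1925]
LOAD_FAST_LOAD_FAST a,q → push 35,-11. Stack: [1925, 35, -11]
BINARY_OP ^ → 35 ^ -11 = -42. Stack: [1925, -42]
BINARY_OP // → 1925 // -42 = -46. Stack: [-46]
STORE_FAST p → p=-46. Stack: []
LOAD_FAST p → push -46. Stack: [-46]
RETURN_VALUE → return -46.

-46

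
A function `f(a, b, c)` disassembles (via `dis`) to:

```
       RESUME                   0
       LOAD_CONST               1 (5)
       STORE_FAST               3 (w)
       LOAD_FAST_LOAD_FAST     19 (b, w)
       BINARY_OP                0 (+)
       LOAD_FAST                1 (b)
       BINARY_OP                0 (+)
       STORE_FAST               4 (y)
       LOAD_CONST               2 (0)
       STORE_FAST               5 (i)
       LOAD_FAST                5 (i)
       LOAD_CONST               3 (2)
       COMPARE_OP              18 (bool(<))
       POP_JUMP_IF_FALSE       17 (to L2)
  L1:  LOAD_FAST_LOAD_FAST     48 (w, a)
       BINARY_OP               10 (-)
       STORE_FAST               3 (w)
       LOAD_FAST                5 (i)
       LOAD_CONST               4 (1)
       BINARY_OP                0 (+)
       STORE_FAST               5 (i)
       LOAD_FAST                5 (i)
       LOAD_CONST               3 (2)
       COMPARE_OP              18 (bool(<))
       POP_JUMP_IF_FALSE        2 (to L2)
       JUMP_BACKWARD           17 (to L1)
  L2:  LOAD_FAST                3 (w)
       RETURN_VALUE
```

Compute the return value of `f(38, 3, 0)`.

-71

LOAD_CONST → push 5. Stack: [5]
STORE_FAST w → w=5. Stack: []
LOAD_FAST_LOAD_FAST b,w → push 3,5. Stack: [3, 5]
BINARY_OP + → 3 + 5 = 8. Stack: [8]
LOAD_FAST b → push 3. Stack: [8, 3]
BINARY_OP + → 8 + 3 = 11. Stack: [11]
STORE_FAST y → y=11. Stack: []
LOAD_CONST → push 0. Stack: [0]
STORE_FAST i → i=0. Stack: []
LOAD_FAST i → push 0. Stack: [0]
LOAD_CONST → push 2. Stack: [0, 2]
COMPARE_OP bool(<) → 0 vs 2 = True. Stack: [True]
POP_JUMP_IF_FALSE → pop True; no jump. Stack: []
LOAD_FAST_LOAD_FAST w,a → push 5,38. Stack: [5, 38]
BINARY_OP - → 5 - 38 = -33. Stack: [-33]
STORE_FAST w → w=-33. Stack: []
LOAD_FAST i → push 0. Stack: [0]
LOAD_CONST → push 1. Stack: [0, 1]
BINARY_OP + → 0 + 1 = 1. Stack: [1]
STORE_FAST i → i=1. Stack: []
LOAD_FAST i → push 1. Stack: [1]
LOAD_CONST → push 2. Stack: [1, 2]
COMPARE_OP bool(<) → 1 vs 2 = True. Stack: [True]
POP_JUMP_IF_FALSE → pop True; no jump. Stack: []
LOAD_FAST_LOAD_FAST w,a → push -33,38. Stack: [-33, 38]
BINARY_OP - → -33 - 38 = -71. Stack: [-71]
STORE_FAST w → w=-71. Stack: []
LOAD_FAST i → push 1. Stack: [1]
LOAD_CONST → push 1. Stack: [1, 1]
BINARY_OP + → 1 + 1 = 2. Stack: [2]
STORE_FAST i → i=2. Stack: []
LOAD_FAST i → push 2. Stack: [2]
LOAD_CONST → push 2. Stack: [2, 2]
COMPARE_OP bool(<) → 2 vs 2 = False. Stack: [False]
POP_JUMP_IF_FALSE → pop False; jump. Stack: []
LOAD_FAST w → push -71. Stack: [-71]
RETURN_VALUE → return -71.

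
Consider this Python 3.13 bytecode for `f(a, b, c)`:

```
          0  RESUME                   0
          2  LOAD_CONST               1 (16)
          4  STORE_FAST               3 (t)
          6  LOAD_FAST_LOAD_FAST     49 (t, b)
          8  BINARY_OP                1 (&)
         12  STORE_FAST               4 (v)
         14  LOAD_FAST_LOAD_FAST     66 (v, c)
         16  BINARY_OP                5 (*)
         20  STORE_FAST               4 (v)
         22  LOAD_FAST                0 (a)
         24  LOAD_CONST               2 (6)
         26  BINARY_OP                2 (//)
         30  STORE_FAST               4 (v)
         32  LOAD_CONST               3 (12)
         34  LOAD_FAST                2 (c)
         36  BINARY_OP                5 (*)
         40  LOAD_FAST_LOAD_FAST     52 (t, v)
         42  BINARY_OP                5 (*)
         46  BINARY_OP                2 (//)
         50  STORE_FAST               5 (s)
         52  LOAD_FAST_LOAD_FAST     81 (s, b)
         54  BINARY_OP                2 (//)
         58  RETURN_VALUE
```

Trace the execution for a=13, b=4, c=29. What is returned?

LOAD_CONST → push 16. Stack: [16]
STORE_FAST t → t=16. Stack: []
LOAD_FAST_LOAD_FAST t,b → push 16,4. Stack: [16, 4]
BINARY_OP & → 16 & 4 = 0. Stack: [0]
STORE_FAST v → v=0. Stack: []
LOAD_FAST_LOAD_FAST v,c → push 0,29. Stack: [0, 29]
BINARY_OP * → 0 * 29 = 0. Stack: [0]
STORE_FAST v → v=0. Stack: []
LOAD_FAST a → push 13. Stack: [13]
LOAD_CONST → push 6. Stack: [13, 6]
BINARY_OP // → 13 // 6 = 2. Stack: [2]
STORE_FAST v → v=2. Stack: []
LOAD_CONST → push 12. Stack: [12]
LOAD_FAST c → push 29. Stack: [12, 29]
BINARY_OP * → 12 * 29 = 348. Stack: [348]
LOAD_FAST_LOAD_FAST t,v → push 16,2. Stack: [348, 16, 2]
BINARY_OP * → 16 * 2 = 32. Stack: [348, 32]
BINARY_OP // → 348 // 32 = 10. Stack: [10]
STORE_FAST s → s=10. Stack: []
LOAD_FAST_LOAD_FAST s,b → push 10,4. Stack: [10, 4]
BINARY_OP // → 10 // 4 = 2. Stack: [2]
RETURN_VALUE → return 2.

2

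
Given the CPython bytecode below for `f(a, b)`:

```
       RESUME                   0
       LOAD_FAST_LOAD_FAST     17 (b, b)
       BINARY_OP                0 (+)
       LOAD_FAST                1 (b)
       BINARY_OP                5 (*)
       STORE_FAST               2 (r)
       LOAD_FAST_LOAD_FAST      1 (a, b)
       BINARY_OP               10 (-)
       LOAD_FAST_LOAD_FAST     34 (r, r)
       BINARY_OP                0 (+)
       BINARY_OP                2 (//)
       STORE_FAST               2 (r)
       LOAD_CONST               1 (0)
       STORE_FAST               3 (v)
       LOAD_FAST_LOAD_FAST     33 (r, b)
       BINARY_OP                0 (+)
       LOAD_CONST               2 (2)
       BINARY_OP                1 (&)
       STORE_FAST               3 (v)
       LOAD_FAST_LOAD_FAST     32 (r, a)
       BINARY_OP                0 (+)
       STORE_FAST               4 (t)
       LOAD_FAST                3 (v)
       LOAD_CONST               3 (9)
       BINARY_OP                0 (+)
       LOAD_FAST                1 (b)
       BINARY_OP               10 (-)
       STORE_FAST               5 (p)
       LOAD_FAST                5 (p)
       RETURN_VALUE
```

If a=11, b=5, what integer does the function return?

LOAD_FAST_LOAD_FAST b,b → push 5,5. Stack: [5, 5]
BINARY_OP + → 5 + 5 = 10. Stack: [10]
LOAD_FAST b → push 5. Stack: [10, 5]
BINARY_OP * → 10 * 5 = 50. Stack: [50]
STORE_FAST r → r=50. Stack: []
LOAD_FAST_LOAD_FAST a,b → push 11,5. Stack: [11, 5]
BINARY_OP - → 11 - 5 = 6. Stack: [6]
LOAD_FAST_LOAD_FAST r,r → push 50,50. Stack: [6, 50, 50]
BINARY_OP + → 50 + 50 = 100. Stack: [6, 100]
BINARY_OP // → 6 // 100 = 0. Stack: [0]
STORE_FAST r → r=0. Stack: []
LOAD_CONST → push 0. Stack: [0]
STORE_FAST v → v=0. Stack: []
LOAD_FAST_LOAD_FAST r,b → push 0,5. Stack: [0, 5]
BINARY_OP + → 0 + 5 = 5. Stack: [5]
LOAD_CONST → push 2. Stack: [5, 2]
BINARY_OP & → 5 & 2 = 0. Stack: [0]
STORE_FAST v → v=0. Stack: []
LOAD_FAST_LOAD_FAST r,a → push 0,11. Stack: [0, 11]
BINARY_OP + → 0 + 11 = 11. Stack: [11]
STORE_FAST t → t=11. Stack: []
LOAD_FAST v → push 0. Stack: [0]
LOAD_CONST → push 9. Stack: [0, 9]
BINARY_OP + → 0 + 9 = 9. Stack: [9]
LOAD_FAST b → push 5. Stack: [9, 5]
BINARY_OP - → 9 - 5 = 4. Stack: [4]
STORE_FAST p → p=4. Stack: []
LOAD_FAST p → push 4. Stack: [4]
RETURN_VALUE → return 4.

4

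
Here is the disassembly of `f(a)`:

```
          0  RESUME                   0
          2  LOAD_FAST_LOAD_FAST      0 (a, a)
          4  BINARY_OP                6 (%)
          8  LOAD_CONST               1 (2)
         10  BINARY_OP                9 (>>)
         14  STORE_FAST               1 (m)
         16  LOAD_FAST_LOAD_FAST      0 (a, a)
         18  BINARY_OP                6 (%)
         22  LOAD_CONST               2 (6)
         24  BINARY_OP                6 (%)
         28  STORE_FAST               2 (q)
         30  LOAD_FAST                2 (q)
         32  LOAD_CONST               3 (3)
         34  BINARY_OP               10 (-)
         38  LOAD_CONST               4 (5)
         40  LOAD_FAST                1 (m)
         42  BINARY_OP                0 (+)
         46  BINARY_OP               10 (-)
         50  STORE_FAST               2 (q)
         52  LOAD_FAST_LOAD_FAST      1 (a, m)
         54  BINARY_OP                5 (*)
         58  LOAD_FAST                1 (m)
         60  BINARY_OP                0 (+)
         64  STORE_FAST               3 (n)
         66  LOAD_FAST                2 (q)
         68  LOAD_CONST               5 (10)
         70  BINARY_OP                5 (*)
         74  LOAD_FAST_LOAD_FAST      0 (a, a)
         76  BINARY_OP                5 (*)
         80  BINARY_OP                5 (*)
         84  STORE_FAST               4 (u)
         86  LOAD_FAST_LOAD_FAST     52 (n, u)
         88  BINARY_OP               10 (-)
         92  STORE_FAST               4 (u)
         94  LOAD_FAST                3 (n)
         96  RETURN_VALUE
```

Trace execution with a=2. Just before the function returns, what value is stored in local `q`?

LOAD_FAST_LOAD_FAST a,a → push 2,2. Stack: [2, 2]
BINARY_OP % → 2 % 2 = 0. Stack: [0]
LOAD_CONST → push 2. Stack: [0, 2]
BINARY_OP >> → 0 >> 2 = 0. Stack: [0]
STORE_FAST m → m=0. Stack: []
LOAD_FAST_LOAD_FAST a,a → push 2,2. Stack: [2, 2]
BINARY_OP % → 2 % 2 = 0. Stack: [0]
LOAD_CONST → push 6. Stack: [0, 6]
BINARY_OP % → 0 % 6 = 0. Stack: [0]
STORE_FAST q → q=0. Stack: []
LOAD_FAST q → push 0. Stack: [0]
LOAD_CONST → push 3. Stack: [0, 3]
BINARY_OP - → 0 - 3 = -3. Stack: [-3]
LOAD_CONST → push 5. Stack: [-3, 5]
LOAD_FAST m → push 0. Stack: [-3, 5, 0]
BINARY_OP + → 5 + 0 = 5. Stack: [-3, 5]
BINARY_OP - → -3 - 5 = -8. Stack: [-8]
STORE_FAST q → q=-8. Stack: []
LOAD_FAST_LOAD_FAST a,m → push 2,0. Stack: [2, 0]
BINARY_OP * → 2 * 0 = 0. Stack: [0]
LOAD_FAST m → push 0. Stack: [0, 0]
BINARY_OP + → 0 + 0 = 0. Stack: [0]
STORE_FAST n → n=0. Stack: []
LOAD_FAST q → push -8. Stack: [-8]
LOAD_CONST → push 10. Stack: [-8, 10]
BINARY_OP * → -8 * 10 = -80. Stack: [-80]
LOAD_FAST_LOAD_FAST a,a → push 2,2. Stack: [-80, 2, 2]
BINARY_OP * → 2 * 2 = 4. Stack: [-80, 4]
BINARY_OP * → -80 * 4 = -320. Stack: [-320]
STORE_FAST u → u=-320. Stack: []
LOAD_FAST_LOAD_FAST n,u → push 0,-320. Stack: [0, -320]
BINARY_OP - → 0 - -320 = 320. Stack: [320]
STORE_FAST u → u=320. Stack: []
LOAD_FAST n → push 0. Stack: [0]
RETURN_VALUE → return 0.

-8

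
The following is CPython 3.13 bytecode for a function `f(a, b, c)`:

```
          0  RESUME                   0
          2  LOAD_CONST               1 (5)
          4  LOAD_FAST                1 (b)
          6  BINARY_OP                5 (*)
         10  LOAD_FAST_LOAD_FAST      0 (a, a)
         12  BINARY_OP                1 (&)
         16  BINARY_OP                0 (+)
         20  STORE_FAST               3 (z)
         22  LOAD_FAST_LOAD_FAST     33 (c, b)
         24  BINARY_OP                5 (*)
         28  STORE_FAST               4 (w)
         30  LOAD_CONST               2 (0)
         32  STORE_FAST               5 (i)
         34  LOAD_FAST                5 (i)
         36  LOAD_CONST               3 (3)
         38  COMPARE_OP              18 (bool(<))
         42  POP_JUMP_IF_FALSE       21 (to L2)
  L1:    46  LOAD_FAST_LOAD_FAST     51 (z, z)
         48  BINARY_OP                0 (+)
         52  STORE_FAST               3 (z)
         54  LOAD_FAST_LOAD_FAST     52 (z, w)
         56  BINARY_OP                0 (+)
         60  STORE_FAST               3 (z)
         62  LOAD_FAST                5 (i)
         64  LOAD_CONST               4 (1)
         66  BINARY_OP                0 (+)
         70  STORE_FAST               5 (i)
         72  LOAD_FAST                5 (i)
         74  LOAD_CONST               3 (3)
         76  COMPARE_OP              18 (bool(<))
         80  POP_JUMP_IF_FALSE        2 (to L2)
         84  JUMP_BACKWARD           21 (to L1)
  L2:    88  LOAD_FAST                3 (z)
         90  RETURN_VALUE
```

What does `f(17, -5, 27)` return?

-1009

LOAD_CONST → push 5. Stack: [5]
LOAD_FAST b → push -5. Stack: [5, -5]
BINARY_OP * → 5 * -5 = -25. Stack: [-25]
LOAD_FAST_LOAD_FAST a,a → push 17,17. Stack: [-25, 17, 17]
BINARY_OP & → 17 & 17 = 17. Stack: [-25, 17]
BINARY_OP + → -25 + 17 = -8. Stack: [-8]
STORE_FAST z → z=-8. Stack: []
LOAD_FAST_LOAD_FAST c,b → push 27,-5. Stack: [27, -5]
BINARY_OP * → 27 * -5 = -135. Stack: [-135]
STORE_FAST w → w=-135. Stack: []
LOAD_CONST → push 0. Stack: [0]
STORE_FAST i → i=0. Stack: []
LOAD_FAST i → push 0. Stack: [0]
LOAD_CONST → push 3. Stack: [0, 3]
COMPARE_OP bool(<) → 0 vs 3 = True. Stack: [True]
POP_JUMP_IF_FALSE → pop True; no jump. Stack: []
LOAD_FAST_LOAD_FAST z,z → push -8,-8. Stack: [-8, -8]
BINARY_OP + → -8 + -8 = -16. Stack: [-16]
STORE_FAST z → z=-16. Stack: []
LOAD_FAST_LOAD_FAST z,w → push -16,-135. Stack: [-16, -135]
BINARY_OP + → -16 + -135 = -151. Stack: [-151]
STORE_FAST z → z=-151. Stack: []
LOAD_FAST i → push 0. Stack: [0]
LOAD_CONST → push 1. Stack: [0, 1]
BINARY_OP + → 0 + 1 = 1. Stack: [1]
STORE_FAST i → i=1. Stack: []
LOAD_FAST i → push 1. Stack: [1]
LOAD_CONST → push 3. Stack: [1, 3]
COMPARE_OP bool(<) → 1 vs 3 = True. Stack: [True]
POP_JUMP_IF_FALSE → pop True; no jump. Stack: []
LOAD_FAST_LOAD_FAST z,z → push -151,-151. Stack: [-151, -151]
BINARY_OP + → -151 + -151 = -302. Stack: [-302]
STORE_FAST z → z=-302. Stack: []
LOAD_FAST_LOAD_FAST z,w → push -302,-135. Stack: [-302, -135]
BINARY_OP + → -302 + -135 = -437. Stack: [-437]
STORE_FAST z → z=-437. Stack: []
LOAD_FAST i → push 1. Stack: [1]
LOAD_CONST → push 1. Stack: [1, 1]
BINARY_OP + → 1 + 1 = 2. Stack: [2]
STORE_FAST i → i=2. Stack: []
LOAD_FAST i → push 2. Stack: [2]
LOAD_CONST → push 3. Stack: [2, 3]
COMPARE_OP bool(<) → 2 vs 3 = True. Stack: [True]
POP_JUMP_IF_FALSE → pop True; no jump. Stack: []
LOAD_FAST_LOAD_FAST z,z → push -437,-437. Stack: [-437, -437]
BINARY_OP + → -437 + -437 = -874. Stack: [-874]
STORE_FAST z → z=-874. Stack: []
LOAD_FAST_LOAD_FAST z,w → push -874,-135. Stack: [-874, -135]
BINARY_OP + → -874 + -135 = -1009. Stack: [-1009]
STORE_FAST z → z=-1009. Stack: []
LOAD_FAST i → push 2. Stack: [2]
LOAD_CONST → push 1. Stack: [2, 1]
BINARY_OP + → 2 + 1 = 3. Stack: [3]
STORE_FAST i → i=3. Stack: []
LOAD_FAST i → push 3. Stack: [3]
LOAD_CONST → push 3. Stack: [3, 3]
COMPARE_OP bool(<) → 3 vs 3 = False. Stack: [False]
POP_JUMP_IF_FALSE → pop False; jump. Stack: []
LOAD_FAST z → push -1009. Stack: [-1009]
RETURN_VALUE → return -1009.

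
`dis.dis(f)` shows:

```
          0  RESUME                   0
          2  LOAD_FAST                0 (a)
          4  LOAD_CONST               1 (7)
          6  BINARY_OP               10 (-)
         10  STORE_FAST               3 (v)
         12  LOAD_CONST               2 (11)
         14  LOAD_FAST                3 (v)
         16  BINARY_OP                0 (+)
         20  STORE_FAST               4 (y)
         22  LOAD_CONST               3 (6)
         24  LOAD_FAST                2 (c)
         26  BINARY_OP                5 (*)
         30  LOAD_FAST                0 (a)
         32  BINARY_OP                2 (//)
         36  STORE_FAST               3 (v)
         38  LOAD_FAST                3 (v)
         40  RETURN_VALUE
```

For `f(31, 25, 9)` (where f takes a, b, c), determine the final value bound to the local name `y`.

LOAD_FAST a → push 31. Stack: [31]
LOAD_CONST → push 7. Stack: [31, 7]
BINARY_OP - → 31 - 7 = 24. Stack: [24]
STORE_FAST v → v=24. Stack: []
LOAD_CONST → push 11. Stack: [11]
LOAD_FAST v → push 24. Stack: [11, 24]
BINARY_OP + → 11 + 24 = 35. Stack: [35]
STORE_FAST y → y=35. Stack: []
LOAD_CONST → push 6. Stack: [6]
LOAD_FAST c → push 9. Stack: [6, 9]
BINARY_OP * → 6 * 9 = 54. Stack: [54]
LOAD_FAST a → push 31. Stack: [54, 31]
BINARY_OP // → 54 // 31 = 1. Stack: [1]
STORE_FAST v → v=1. Stack: []
LOAD_FAST v → push 1. Stack: [1]
RETURN_VALUE → return 1.

35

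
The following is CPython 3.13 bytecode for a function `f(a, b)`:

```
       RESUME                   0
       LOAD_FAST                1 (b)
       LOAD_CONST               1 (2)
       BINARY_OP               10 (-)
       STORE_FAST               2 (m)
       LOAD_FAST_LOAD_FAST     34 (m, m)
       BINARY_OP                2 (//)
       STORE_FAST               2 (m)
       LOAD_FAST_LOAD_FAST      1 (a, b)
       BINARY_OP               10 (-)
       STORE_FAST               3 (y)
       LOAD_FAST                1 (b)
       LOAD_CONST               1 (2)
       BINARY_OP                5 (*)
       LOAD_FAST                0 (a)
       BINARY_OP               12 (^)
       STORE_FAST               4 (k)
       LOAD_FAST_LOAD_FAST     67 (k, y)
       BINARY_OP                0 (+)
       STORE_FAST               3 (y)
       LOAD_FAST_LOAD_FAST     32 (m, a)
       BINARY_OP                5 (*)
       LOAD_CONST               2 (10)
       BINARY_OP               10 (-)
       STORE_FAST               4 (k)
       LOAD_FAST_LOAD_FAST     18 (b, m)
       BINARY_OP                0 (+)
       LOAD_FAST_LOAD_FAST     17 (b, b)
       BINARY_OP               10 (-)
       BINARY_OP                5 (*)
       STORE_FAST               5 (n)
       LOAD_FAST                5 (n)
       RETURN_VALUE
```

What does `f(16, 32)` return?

0

LOAD_FAST b → push 32. Stack: [32]
LOAD_CONST → push 2. Stack: [32, 2]
BINARY_OP - → 32 - 2 = 30. Stack: [30]
STORE_FAST m → m=30. Stack: []
LOAD_FAST_LOAD_FAST m,m → push 30,30. Stack: [30, 30]
BINARY_OP // → 30 // 30 = 1. Stack: [1]
STORE_FAST m → m=1. Stack: []
LOAD_FAST_LOAD_FAST a,b → push 16,32. Stack: [16, 32]
BINARY_OP - → 16 - 32 = -16. Stack: [-16]
STORE_FAST y → y=-16. Stack: []
LOAD_FAST b → push 32. Stack: [32]
LOAD_CONST → push 2. Stack: [32, 2]
BINARY_OP * → 32 * 2 = 64. Stack: [64]
LOAD_FAST a → push 16. Stack: [64, 16]
BINARY_OP ^ → 64 ^ 16 = 80. Stack: [80]
STORE_FAST k → k=80. Stack: []
LOAD_FAST_LOAD_FAST k,y → push 80,-16. Stack: [80, -16]
BINARY_OP + → 80 + -16 = 64. Stack: [64]
STORE_FAST y → y=64. Stack: []
LOAD_FAST_LOAD_FAST m,a → push 1,16. Stack: [1, 16]
BINARY_OP * → 1 * 16 = 16. Stack: [16]
LOAD_CONST → push 10. Stack: [16, 10]
BINARY_OP - → 16 - 10 = 6. Stack: [6]
STORE_FAST k → k=6. Stack: []
LOAD_FAST_LOAD_FAST b,m → push 32,1. Stack: [32, 1]
BINARY_OP + → 32 + 1 = 33. Stack: [33]
LOAD_FAST_LOAD_FAST b,b → push 32,32. Stack: [33, 32, 32]
BINARY_OP - → 32 - 32 = 0. Stack: [33, 0]
BINARY_OP * → 33 * 0 = 0. Stack: [0]
STORE_FAST n → n=0. Stack: []
LOAD_FAST n → push 0. Stack: [0]
RETURN_VALUE → return 0.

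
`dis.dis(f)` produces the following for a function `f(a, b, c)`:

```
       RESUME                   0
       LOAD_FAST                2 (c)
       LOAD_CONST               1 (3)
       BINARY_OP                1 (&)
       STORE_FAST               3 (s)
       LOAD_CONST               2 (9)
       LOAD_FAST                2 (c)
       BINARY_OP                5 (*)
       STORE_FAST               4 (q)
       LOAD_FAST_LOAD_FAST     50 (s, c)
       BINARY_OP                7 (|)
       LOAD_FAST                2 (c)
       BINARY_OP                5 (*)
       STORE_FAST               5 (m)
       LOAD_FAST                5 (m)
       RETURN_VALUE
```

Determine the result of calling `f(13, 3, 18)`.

LOAD_FAST c → push 18. Stack: [18]
LOAD_CONST → push 3. Stack: [18, 3]
BINARY_OP & → 18 & 3 = 2. Stack: [2]
STORE_FAST s → s=2. Stack: []
LOAD_CONST → push 9. Stack: [9]
LOAD_FAST c → push 18. Stack: [9, 18]
BINARY_OP * → 9 * 18 = 162. Stack: [162]
STORE_FAST q → q=162. Stack: []
LOAD_FAST_LOAD_FAST s,c → push 2,18. Stack: [2, 18]
BINARY_OP | → 2 | 18 = 18. Stack: [18]
LOAD_FAST c → push 18. Stack: [18, 18]
BINARY_OP * → 18 * 18 = 324. Stack: [324]
STORE_FAST m → m=324. Stack: []
LOAD_FAST m → push 324. Stack: [324]
RETURN_VALUE → return 324.

324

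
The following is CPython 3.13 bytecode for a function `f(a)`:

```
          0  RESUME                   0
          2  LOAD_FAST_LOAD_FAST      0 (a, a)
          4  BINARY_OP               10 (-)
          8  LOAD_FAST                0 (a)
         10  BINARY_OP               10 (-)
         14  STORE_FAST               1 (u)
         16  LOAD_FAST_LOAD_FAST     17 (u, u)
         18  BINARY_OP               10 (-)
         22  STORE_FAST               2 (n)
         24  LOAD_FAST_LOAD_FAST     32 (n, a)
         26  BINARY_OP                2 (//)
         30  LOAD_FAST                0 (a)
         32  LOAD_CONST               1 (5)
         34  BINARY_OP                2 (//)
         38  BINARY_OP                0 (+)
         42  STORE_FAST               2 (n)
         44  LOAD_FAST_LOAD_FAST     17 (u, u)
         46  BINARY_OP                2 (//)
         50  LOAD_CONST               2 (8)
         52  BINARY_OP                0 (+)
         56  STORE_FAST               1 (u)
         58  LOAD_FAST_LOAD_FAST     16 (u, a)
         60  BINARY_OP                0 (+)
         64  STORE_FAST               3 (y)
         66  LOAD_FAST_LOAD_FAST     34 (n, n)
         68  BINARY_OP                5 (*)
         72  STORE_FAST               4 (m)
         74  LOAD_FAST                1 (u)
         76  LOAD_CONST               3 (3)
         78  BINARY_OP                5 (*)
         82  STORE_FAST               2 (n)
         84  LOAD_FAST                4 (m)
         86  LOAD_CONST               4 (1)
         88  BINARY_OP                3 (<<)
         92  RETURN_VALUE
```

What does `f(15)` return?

18

LOAD_FAST_LOAD_FAST a,a → push 15,15. Stack: [15, 15]
BINARY_OP - → 15 - 15 = 0. Stack: [0]
LOAD_FAST a → push 15. Stack: [0, 15]
BINARY_OP - → 0 - 15 = -15. Stack: [-15]
STORE_FAST u → u=-15. Stack: []
LOAD_FAST_LOAD_FAST u,u → push -15,-15. Stack: [-15, -15]
BINARY_OP - → -15 - -15 = 0. Stack: [0]
STORE_FAST n → n=0. Stack: []
LOAD_FAST_LOAD_FAST n,a → push 0,15. Stack: [0, 15]
BINARY_OP // → 0 // 15 = 0. Stack: [0]
LOAD_FAST a → push 15. Stack: [0, 15]
LOAD_CONST → push 5. Stack: [0, 15, 5]
BINARY_OP // → 15 // 5 = 3. Stack: [0, 3]
BINARY_OP + → 0 + 3 = 3. Stack: [3]
STORE_FAST n → n=3. Stack: []
LOAD_FAST_LOAD_FAST u,u → push -15,-15. Stack: [-15, -15]
BINARY_OP // → -15 // -15 = 1. Stack: [1]
LOAD_CONST → push 8. Stack: [1, 8]
BINARY_OP + → 1 + 8 = 9. Stack: [9]
STORE_FAST u → u=9. Stack: []
LOAD_FAST_LOAD_FAST u,a → push 9,15. Stack: [9, 15]
BINARY_OP + → 9 + 15 = 24. Stack: [24]
STORE_FAST y → y=24. Stack: []
LOAD_FAST_LOAD_FAST n,n → push 3,3. Stack: [3, 3]
BINARY_OP * → 3 * 3 = 9. Stack: [9]
STORE_FAST m → m=9. Stack: []
LOAD_FAST u → push 9. Stack: [9]
LOAD_CONST → push 3. Stack: [9, 3]
BINARY_OP * → 9 * 3 = 27. Stack: [27]
STORE_FAST n → n=27. Stack: []
LOAD_FAST m → push 9. Stack: [9]
LOAD_CONST → push 1. Stack: [9, 1]
BINARY_OP << → 9 << 1 = 18. Stack: [18]
RETURN_VALUE → return 18.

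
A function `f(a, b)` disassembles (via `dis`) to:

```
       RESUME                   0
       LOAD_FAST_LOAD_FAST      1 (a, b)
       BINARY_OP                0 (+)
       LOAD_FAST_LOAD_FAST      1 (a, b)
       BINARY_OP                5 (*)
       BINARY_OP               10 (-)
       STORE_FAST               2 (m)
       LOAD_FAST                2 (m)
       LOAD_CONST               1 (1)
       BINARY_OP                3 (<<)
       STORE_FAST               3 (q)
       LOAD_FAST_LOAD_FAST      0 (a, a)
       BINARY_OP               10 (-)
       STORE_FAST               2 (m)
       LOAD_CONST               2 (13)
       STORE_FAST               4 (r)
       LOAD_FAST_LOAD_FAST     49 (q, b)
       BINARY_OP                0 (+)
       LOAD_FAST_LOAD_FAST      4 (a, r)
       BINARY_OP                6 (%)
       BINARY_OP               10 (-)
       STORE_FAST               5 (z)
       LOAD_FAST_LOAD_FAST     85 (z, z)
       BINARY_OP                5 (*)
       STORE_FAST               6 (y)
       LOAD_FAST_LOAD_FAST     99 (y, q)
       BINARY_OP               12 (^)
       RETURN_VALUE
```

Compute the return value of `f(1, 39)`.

1602

LOAD_FAST_LOAD_FAST a,b → push 1,39. Stack: [1, 39]
BINARY_OP + → 1 + 39 = 40. Stack: [40]
LOAD_FAST_LOAD_FAST a,b → push 1,39. Stack: [40, 1, 39]
BINARY_OP * → 1 * 39 = 39. Stack: [40, 39]
BINARY_OP - → 40 - 39 = 1. Stack: [1]
STORE_FAST m → m=1. Stack: []
LOAD_FAST m → push 1. Stack: [1]
LOAD_CONST → push 1. Stack: [1, 1]
BINARY_OP << → 1 << 1 = 2. Stack: [2]
STORE_FAST q → q=2. Stack: []
LOAD_FAST_LOAD_FAST a,a → push 1,1. Stack: [1, 1]
BINARY_OP - → 1 - 1 = 0. Stack: [0]
STORE_FAST m → m=0. Stack: []
LOAD_CONST → push 13. Stack: [13]
STORE_FAST r → r=13. Stack: []
LOAD_FAST_LOAD_FAST q,b → push 2,39. Stack: [2, 39]
BINARY_OP + → 2 + 39 = 41. Stack: [41]
LOAD_FAST_LOAD_FAST a,r → push 1,13. Stack: [41, 1, 13]
BINARY_OP % → 1 % 13 = 1. Stack: [41, 1]
BINARY_OP - → 41 - 1 = 40. Stack: [40]
STORE_FAST z → z=40. Stack: []
LOAD_FAST_LOAD_FAST z,z → push 40,40. Stack: [40, 40]
BINARY_OP * → 40 * 40 = 1600. Stack: [1600]
STORE_FAST y → y=1600. Stack: []
LOAD_FAST_LOAD_FAST y,q → push 1600,2. Stack: [1600, 2]
BINARY_OP ^ → 1600 ^ 2 = 1602. Stack: [1602]
RETURN_VALUE → return 1602.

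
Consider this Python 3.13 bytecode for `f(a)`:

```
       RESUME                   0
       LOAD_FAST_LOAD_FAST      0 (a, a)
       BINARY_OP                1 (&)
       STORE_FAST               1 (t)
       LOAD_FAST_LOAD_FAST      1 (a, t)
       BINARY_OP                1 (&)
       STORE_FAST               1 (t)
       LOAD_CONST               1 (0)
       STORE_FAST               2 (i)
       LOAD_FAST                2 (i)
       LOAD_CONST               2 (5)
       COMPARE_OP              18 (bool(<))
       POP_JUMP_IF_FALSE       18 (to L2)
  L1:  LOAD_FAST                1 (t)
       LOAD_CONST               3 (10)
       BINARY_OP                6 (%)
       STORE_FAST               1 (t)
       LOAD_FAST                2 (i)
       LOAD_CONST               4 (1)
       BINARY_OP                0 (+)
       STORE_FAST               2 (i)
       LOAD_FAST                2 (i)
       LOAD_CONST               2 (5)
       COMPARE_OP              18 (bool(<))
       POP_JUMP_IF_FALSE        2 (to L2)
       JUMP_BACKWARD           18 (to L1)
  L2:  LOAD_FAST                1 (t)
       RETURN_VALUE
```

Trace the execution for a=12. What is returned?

2

LOAD_FAST_LOAD_FAST a,a → push 12,12
BINARY_OP & → 12 & 12 = 12
STORE_FAST t → t=12
LOAD_FAST_LOAD_FAST a,t → push 12,12
BINARY_OP & → 12 & 12 = 12
STORE_FAST t → t=12
LOAD_CONST → push 0
STORE_FAST i → i=0
LOAD_FAST i → push 0
LOAD_CONST → push 5
COMPARE_OP bool(<) → 0 vs 5 = True
POP_JUMP_IF_FALSE → pop True; no jump
LOAD_FAST t → push 12
LOAD_CONST → push 10
BINARY_OP % → 12 % 10 = 2
STORE_FAST t → t=2
LOAD_FAST i → push 0
LOAD_CONST → push 1
BINARY_OP + → 0 + 1 = 1
STORE_FAST i → i=1
LOAD_FAST i → push 1
LOAD_CONST → push 5
COMPARE_OP bool(<) → 1 vs 5 = True
POP_JUMP_IF_FALSE → pop True; no jump
LOAD_FAST t → push 2
LOAD_CONST → push 10
BINARY_OP % → 2 % 10 = 2
STORE_FAST t → t=2
LOAD_FAST i → push 1
LOAD_CONST → push 1
BINARY_OP + → 1 + 1 = 2
STORE_FAST i → i=2
LOAD_FAST i → push 2
LOAD_CONST → push 5
COMPARE_OP bool(<) → 2 vs 5 = True
POP_JUMP_IF_FALSE → pop True; no jump
LOAD_FAST t → push 2
LOAD_CONST → push 10
BINARY_OP % → 2 % 10 = 2
STORE_FAST t → t=2
LOAD_FAST i → push 2
LOAD_CONST → push 1
BINARY_OP + → 2 + 1 = 3
STORE_FAST i → i=3
LOAD_FAST i → push 3
LOAD_CONST → push 5
COMPARE_OP bool(<) → 3 vs 5 = True
POP_JUMP_IF_FALSE → pop True; no jump
LOAD_FAST t → push 2
LOAD_CONST → push 10
BINARY_OP % → 2 % 10 = 2
STORE_FAST t → t=2
LOAD_FAST i → push 3
LOAD_CONST → push 1
BINARY_OP + → 3 + 1 = 4
STORE_FAST i → i=4
LOAD_FAST i → push 4
LOAD_CONST → push 5
COMPARE_OP bool(<) → 4 vs 5 = True
POP_JUMP_IF_FALSE → pop True; no jump
LOAD_FAST t → push 2
LOAD_CONST → push 10
BINARY_OP % → 2 % 10 = 2
STORE_FAST t → t=2
LOAD_FAST i → push 4
LOAD_CONST → push 1
BINARY_OP + → 4 + 1 = 5
STORE_FAST i → i=5
LOAD_FAST i → push 5
LOAD_CONST → push 5
COMPARE_OP bool(<) → 5 vs 5 = False
POP_JUMP_IF_FALSE → pop False; jump
LOAD_FAST t → push 2
RETURN_VALUE → return 2.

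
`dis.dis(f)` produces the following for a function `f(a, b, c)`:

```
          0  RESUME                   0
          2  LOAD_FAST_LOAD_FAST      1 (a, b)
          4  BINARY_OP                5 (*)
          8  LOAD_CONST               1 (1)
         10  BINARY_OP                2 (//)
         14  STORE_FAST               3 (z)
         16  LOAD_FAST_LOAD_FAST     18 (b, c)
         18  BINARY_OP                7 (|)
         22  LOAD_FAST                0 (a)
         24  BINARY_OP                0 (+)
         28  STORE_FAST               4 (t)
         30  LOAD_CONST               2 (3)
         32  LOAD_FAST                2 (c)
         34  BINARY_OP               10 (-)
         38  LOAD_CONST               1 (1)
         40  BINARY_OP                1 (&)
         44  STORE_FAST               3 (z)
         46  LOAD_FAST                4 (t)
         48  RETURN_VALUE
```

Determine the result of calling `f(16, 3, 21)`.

39

LOAD_FAST_LOAD_FAST a,b → push 16,3. Stack: [16, 3]
BINARY_OP * → 16 * 3 = 48. Stack: [48]
LOAD_CONST → push 1. Stack: [48, 1]
BINARY_OP // → 48 // 1 = 48. Stack: [48]
STORE_FAST z → z=48. Stack: []
LOAD_FAST_LOAD_FAST b,c → push 3,21. Stack: [3, 21]
BINARY_OP | → 3 | 21 = 23. Stack: [23]
LOAD_FAST a → push 16. Stack: [23, 16]
BINARY_OP + → 23 + 16 = 39. Stack: [39]
STORE_FAST t → t=39. Stack: []
LOAD_CONST → push 3. Stack: [3]
LOAD_FAST c → push 21. Stack: [3, 21]
BINARY_OP - → 3 - 21 = -18. Stack: [-18]
LOAD_CONST → push 1. Stack: [-18, 1]
BINARY_OP & → -18 & 1 = 0. Stack: [0]
STORE_FAST z → z=0. Stack: []
LOAD_FAST t → push 39. Stack: [39]
RETURN_VALUE → return 39.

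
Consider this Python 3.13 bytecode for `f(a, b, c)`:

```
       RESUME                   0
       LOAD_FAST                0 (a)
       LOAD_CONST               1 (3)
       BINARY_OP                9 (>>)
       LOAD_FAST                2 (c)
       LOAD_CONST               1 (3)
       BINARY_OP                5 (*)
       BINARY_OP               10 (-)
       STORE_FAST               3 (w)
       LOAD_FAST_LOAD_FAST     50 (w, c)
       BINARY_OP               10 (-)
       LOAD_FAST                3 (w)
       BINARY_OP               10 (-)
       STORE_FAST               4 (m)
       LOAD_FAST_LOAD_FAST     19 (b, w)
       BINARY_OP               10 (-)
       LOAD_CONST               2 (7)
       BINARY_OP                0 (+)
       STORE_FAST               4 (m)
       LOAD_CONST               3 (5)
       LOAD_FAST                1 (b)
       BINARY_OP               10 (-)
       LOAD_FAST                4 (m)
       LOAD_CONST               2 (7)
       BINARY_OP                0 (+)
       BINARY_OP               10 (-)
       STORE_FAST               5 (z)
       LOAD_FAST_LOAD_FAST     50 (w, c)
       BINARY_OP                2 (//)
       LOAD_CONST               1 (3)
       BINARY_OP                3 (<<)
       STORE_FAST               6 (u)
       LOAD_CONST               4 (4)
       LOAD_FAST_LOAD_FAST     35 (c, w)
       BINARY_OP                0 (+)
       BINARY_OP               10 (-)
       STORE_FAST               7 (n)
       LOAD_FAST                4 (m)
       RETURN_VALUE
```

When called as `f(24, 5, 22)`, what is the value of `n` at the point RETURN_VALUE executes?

LOAD_FAST a → push 24. Stack: [24]
LOAD_CONST → push 3. Stack: [24, 3]
BINARY_OP >> → 24 >> 3 = 3. Stack: [3]
LOAD_FAST c → push 22. Stack: [3, 22]
LOAD_CONST → push 3. Stack: [3, 22, 3]
BINARY_OP * → 22 * 3 = 66. Stack: [3, 66]
BINARY_OP - → 3 - 66 = -63. Stack: [-63]
STORE_FAST w → w=-63. Stack: []
LOAD_FAST_LOAD_FAST w,c → push -63,22. Stack: [-63, 22]
BINARY_OP - → -63 - 22 = -85. Stack: [-85]
LOAD_FAST w → push -63. Stack: [-85, -63]
BINARY_OP - → -85 - -63 = -22. Stack: [-22]
STORE_FAST m → m=-22. Stack: []
LOAD_FAST_LOAD_FAST b,w → push 5,-63. Stack: [5, -63]
BINARY_OP - → 5 - -63 = 68. Stack: [68]
LOAD_CONST → push 7. Stack: [68, 7]
BINARY_OP + → 68 + 7 = 75. Stack: [75]
STORE_FAST m → m=75. Stack: []
LOAD_CONST → push 5. Stack: [5]
LOAD_FAST b → push 5. Stack: [5, 5]
BINARY_OP - → 5 - 5 = 0. Stack: [0]
LOAD_FAST m → push 75. Stack: [0, 75]
LOAD_CONST → push 7. Stack: [0, 75, 7]
BINARY_OP + → 75 + 7 = 82. Stack: [0, 82]
BINARY_OP - → 0 - 82 = -82. Stack: [-82]
STORE_FAST z → z=-82. Stack: []
LOAD_FAST_LOAD_FAST w,c → push -63,22. Stack: [-63, 22]
BINARY_OP // → -63 // 22 = -3. Stack: [-3]
LOAD_CONST → push 3. Stack: [-3, 3]
BINARY_OP << → -3 << 3 = -24. Stack: [-24]
STORE_FAST u → u=-24. Stack: []
LOAD_CONST → push 4. Stack: [4]
LOAD_FAST_LOAD_FAST c,w → push 22,-63. Stack: [4, 22, -63]
BINARY_OP + → 22 + -63 = -41. Stack: [4, -41]
BINARY_OP - → 4 - -41 = 45. Stack: [45]
STORE_FAST n → n=45. Stack: []
LOAD_FAST m → push 75. Stack: [75]
RETURN_VALUE → return 75.

45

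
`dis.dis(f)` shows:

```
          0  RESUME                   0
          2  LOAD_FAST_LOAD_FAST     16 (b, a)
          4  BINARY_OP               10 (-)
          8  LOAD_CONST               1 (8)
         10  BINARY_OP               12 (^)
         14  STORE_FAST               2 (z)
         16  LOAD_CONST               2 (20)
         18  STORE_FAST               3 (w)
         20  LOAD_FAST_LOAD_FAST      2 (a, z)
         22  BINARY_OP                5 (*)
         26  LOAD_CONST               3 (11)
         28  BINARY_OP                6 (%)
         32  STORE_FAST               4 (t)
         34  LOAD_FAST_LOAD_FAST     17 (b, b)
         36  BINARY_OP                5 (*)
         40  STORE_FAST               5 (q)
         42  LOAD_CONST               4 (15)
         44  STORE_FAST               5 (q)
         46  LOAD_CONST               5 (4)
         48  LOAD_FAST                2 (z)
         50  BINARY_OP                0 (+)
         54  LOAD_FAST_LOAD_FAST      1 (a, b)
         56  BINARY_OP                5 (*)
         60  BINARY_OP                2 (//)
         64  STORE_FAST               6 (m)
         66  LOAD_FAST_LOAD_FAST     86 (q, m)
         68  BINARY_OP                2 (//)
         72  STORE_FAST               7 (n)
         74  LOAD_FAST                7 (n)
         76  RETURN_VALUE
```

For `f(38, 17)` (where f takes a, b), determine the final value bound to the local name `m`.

-1

LOAD_FAST_LOAD_FAST b,a → push 17,38. Stack: [17, 38]
BINARY_OP - → 17 - 38 = -21. Stack: [-21]
LOAD_CONST → push 8. Stack: [-21, 8]
BINARY_OP ^ → -21 ^ 8 = -29. Stack: [-29]
STORE_FAST z → z=-29. Stack: []
LOAD_CONST → push 20. Stack: [20]
STORE_FAST w → w=20. Stack: []
LOAD_FAST_LOAD_FAST a,z → push 38,-29. Stack: [38, -29]
BINARY_OP * → 38 * -29 = -1102. Stack: [-1102]
LOAD_CONST → push 11. Stack: [-1102, 11]
BINARY_OP % → -1102 % 11 = 9. Stack: [9]
STORE_FAST t → t=9. Stack: []
LOAD_FAST_LOAD_FAST b,b → push 17,17. Stack: [17, 17]
BINARY_OP * → 17 * 17 = 289. Stack: [289]
STORE_FAST q → q=289. Stack: []
LOAD_CONST → push 15. Stack: [15]
STORE_FAST q → q=15. Stack: []
LOAD_CONST → push 4. Stack: [4]
LOAD_FAST z → push -29. Stack: [4, -29]
BINARY_OP + → 4 + -29 = -25. Stack: [-25]
LOAD_FAST_LOAD_FAST a,b → push 38,17. Stack: [-25, 38, 17]
BINARY_OP * → 38 * 17 = 646. Stack: [-25, 646]
BINARY_OP // → -25 // 646 = -1. Stack: [-1]
STORE_FAST m → m=-1. Stack: []
LOAD_FAST_LOAD_FAST q,m → push 15,-1. Stack: [15, -1]
BINARY_OP // → 15 // -1 = -15. Stack: [-15]
STORE_FAST n → n=-15. Stack: []
LOAD_FAST n → push -15. Stack: [-15]
RETURN_VALUE → return -15.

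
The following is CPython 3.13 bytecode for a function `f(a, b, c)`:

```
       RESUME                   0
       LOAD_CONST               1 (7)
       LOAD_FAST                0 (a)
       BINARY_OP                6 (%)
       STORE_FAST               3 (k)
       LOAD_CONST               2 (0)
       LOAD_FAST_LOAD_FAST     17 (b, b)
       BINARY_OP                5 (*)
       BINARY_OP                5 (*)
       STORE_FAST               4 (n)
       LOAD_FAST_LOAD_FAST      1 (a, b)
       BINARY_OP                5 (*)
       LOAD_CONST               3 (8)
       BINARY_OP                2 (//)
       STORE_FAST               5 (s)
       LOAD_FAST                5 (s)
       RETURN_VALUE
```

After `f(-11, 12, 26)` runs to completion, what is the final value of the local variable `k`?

LOAD_CONST → push 7. Stack: [7]
LOAD_FAST a → push -11. Stack: [7, -11]
BINARY_OP % → 7 % -11 = -4. Stack: [-4]
STORE_FAST k → k=-4. Stack: []
LOAD_CONST → push 0. Stack: [0]
LOAD_FAST_LOAD_FAST b,b → push 12,12. Stack: [0, 12, 12]
BINARY_OP * → 12 * 12 = 144. Stack: [0, 144]
BINARY_OP * → 0 * 144 = 0. Stack: [0]
STORE_FAST n → n=0. Stack: []
LOAD_FAST_LOAD_FAST a,b → push -11,12. Stack: [-11, 12]
BINARY_OP * → -11 * 12 = -132. Stack: [-132]
LOAD_CONST → push 8. Stack: [-132, 8]
BINARY_OP // → -132 // 8 = -17. Stack: [-17]
STORE_FAST s → s=-17. Stack: []
LOAD_FAST s → push -17. Stack: [-17]
RETURN_VALUE → return -17.

-4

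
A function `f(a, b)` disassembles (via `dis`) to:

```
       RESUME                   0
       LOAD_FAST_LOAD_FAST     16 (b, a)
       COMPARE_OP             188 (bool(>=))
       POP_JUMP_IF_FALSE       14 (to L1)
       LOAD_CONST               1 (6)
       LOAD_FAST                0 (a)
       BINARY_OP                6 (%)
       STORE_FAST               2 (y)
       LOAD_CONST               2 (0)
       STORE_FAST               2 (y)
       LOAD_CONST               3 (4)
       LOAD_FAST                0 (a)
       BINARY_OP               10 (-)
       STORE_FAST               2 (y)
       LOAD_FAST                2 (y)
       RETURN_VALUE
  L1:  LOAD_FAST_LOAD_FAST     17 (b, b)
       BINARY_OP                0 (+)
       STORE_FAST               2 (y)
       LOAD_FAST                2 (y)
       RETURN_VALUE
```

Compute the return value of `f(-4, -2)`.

8

LOAD_FAST_LOAD_FAST b,a → push -2,-4. Stack: [-2, -4]
COMPARE_OP bool(>=) → -2 vs -4 = True. Stack: [True]
POP_JUMP_IF_FALSE → pop True; no jump. Stack: []
LOAD_CONST → push 6. Stack: [6]
LOAD_FAST a → push -4. Stack: [6, -4]
BINARY_OP % → 6 % -4 = -2. Stack: [-2]
STORE_FAST y → y=-2. Stack: []
LOAD_CONST → push 0. Stack: [0]
STORE_FAST y → y=0. Stack: []
LOAD_CONST → push 4. Stack: [4]
LOAD_FAST a → push -4. Stack: [4, -4]
BINARY_OP - → 4 - -4 = 8. Stack: [8]
STORE_FAST y → y=8. Stack: []
LOAD_FAST y → push 8. Stack: [8]
RETURN_VALUE → return 8.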